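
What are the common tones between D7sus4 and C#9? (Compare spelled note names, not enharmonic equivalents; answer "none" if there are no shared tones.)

none

D7sus4 = D, G, A, C.
C#9 = C#, E#, G#, B, D#.
Shared: none.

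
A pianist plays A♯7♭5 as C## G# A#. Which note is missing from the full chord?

E

A♯7♭5 = A#, C##, E, G#. The voicing lacks the 5th (diminished 5th), E.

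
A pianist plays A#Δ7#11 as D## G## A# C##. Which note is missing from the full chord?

E#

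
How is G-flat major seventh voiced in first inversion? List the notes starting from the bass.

B-flat, D-flat, F, G-flat

In root position, G-flat major seventh is G-flat–B-flat–D-flat–F.
First inversion puts the third (B-flat) in the bass.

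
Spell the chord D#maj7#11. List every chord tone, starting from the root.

D♯ F𝄪 A♯ C𝄪 G𝄪

D#maj7#11: major seventh sharp eleven on D♯.
Root: D♯
Major 3rd (3rd): F𝄪
Perfect 5th (5th): A♯
Major 7th (7th): C𝄪
Augmented 11th (11th): G𝄪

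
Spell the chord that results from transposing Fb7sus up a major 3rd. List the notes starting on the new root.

Ab, Db, Eb, Gb

Transposed root: Fb → Ab (major 3rd up). So we spell Ab dominant seventh suspended fourth:
Ab — root
Db — perfect 4th
Eb — perfect 5th
Gb — minor 7th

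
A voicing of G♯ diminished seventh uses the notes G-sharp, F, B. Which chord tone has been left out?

The full G♯ diminished seventh chord is G-sharp, B, D, F.
Comparing with the voicing, the diminished 5th (5th) — D — is absent.

D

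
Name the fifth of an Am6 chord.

E

Root of Am6 = A. The 5th is a perfect 5th: A up a perfect 5th → E.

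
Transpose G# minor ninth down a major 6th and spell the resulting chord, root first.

G# down a major 6th → B. New chord: B minor ninth.
B — root
D — minor 3rd
F# — perfect 5th
A — minor 7th
C# — major 9th

B  D  F#  A  C#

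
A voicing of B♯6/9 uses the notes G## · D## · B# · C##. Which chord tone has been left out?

The full B♯6/9 chord is B#, D##, F##, G##, C##.
Comparing with the voicing, the perfect 5th (5th) — F## — is absent.

F##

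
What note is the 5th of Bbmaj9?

Root of Bbmaj9 = B♭. The 5th is a perfect 5th: B♭ up a perfect 5th → F.

F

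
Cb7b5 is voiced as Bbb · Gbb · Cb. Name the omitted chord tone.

The full Cb7b5 chord is Cb, Eb, Gbb, Bbb.
Comparing with the voicing, the major 3rd (3rd) — Eb — is absent.

Eb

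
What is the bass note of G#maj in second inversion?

G#maj = G#–B#–D#. Second inversion → fifth in the bass = D#.

D#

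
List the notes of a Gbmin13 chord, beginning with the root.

Root Gb, quality minor thirteenth:
Root: Gb
Minor 3rd (3rd): Bbb
Perfect 5th (5th): Db
Minor 7th (7th): Fb
Major 9th (9th): Ab
Perfect 11th (11th): Cb
Major 13th (13th): Eb

Gb Bbb Db Fb Ab Cb Eb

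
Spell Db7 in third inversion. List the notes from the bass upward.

Cb – Db – F – Ab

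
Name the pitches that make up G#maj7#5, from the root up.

G#maj7#5 is an augmented major seventh built on G♯.
G♯ — root
B♯ — major 3rd
D𝄪 — augmented 5th
F𝄪 — major 7th

G♯ B♯ D𝄪 F𝄪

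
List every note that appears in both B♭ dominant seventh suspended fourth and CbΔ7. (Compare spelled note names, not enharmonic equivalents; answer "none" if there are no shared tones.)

Bb Eb

B♭ dominant seventh suspended fourth = Bb, Eb, F, Ab.
CbΔ7 = Cb, Eb, Gb, Bb.
Shared: Bb, Eb.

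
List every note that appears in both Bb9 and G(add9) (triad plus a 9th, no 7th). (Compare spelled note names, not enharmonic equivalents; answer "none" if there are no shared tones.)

Bb9 = Bb, D, F, Ab, C.
G(add9) = G, B, D, A.
Shared: D.

D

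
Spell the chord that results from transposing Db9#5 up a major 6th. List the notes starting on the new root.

Db up a major 6th → Bb. New chord: Bb dominant ninth sharp five.
root → Bb
3rd (major 3rd) → D
5th (augmented 5th) → F#
7th (minor 7th) → Ab
9th (major 9th) → C

Bb – D – F# – Ab – C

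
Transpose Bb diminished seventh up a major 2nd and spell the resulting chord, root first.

A major 2nd up from B-flat is C, so the new chord is C diminished seventh.
root → C
3rd (minor 3rd) → E-flat
5th (diminished 5th) → G-flat
7th (diminished 7th) → B-double-flat

C  E-flat  G-flat  B-double-flat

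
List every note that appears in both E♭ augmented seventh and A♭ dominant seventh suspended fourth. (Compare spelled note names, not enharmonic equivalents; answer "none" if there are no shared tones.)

E-flat, D-flat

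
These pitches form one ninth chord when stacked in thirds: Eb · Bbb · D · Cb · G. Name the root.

Cb

Arranged so that each adjacent pair is a third by letter name: Cb – Eb – G – Bbb – D.
The bottom of that stack, Cb, is the root (this is Cb dominant seventh sharp nine sharp five).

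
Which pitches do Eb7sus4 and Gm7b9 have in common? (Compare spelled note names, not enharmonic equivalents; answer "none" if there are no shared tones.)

Ab, Bb

Eb7sus4: Eb Ab Bb Db
Gm7b9: G Bb D F Ab
Common to both → Ab, Bb.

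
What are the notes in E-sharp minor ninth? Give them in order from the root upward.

Root E-sharp, quality minor ninth:
Root: E-sharp
Minor 3rd (3rd): G-sharp
Perfect 5th (5th): B-sharp
Minor 7th (7th): D-sharp
Major 9th (9th): F-double-sharp

E-sharp G-sharp B-sharp D-sharp F-double-sharp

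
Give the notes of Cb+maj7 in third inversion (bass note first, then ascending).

In root position, Cb+maj7 is C♭–E♭–G–B♭.
Third inversion puts the seventh (B♭) in the bass.

B♭, C♭, E♭, G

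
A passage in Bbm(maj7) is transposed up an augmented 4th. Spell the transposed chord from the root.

An augmented 4th up from Bb is E, so the new chord is E minor-major seventh.
Root: E
Minor 3rd (3rd): G
Perfect 5th (5th): B
Major 7th (7th): D#

E, G, B, D#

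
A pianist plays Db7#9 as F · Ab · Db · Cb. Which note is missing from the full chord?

E

The full Db7#9 chord is Db, F, Ab, Cb, E.
Comparing with the voicing, the augmented 9th (9th) — E — is absent.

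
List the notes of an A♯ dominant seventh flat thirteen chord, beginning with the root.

A#  C##  E#  G#  F#

A♯ dominant seventh flat thirteen is a dominant seventh flat thirteen built on A#.
A# — root
C## — major 3rd
E# — perfect 5th
G# — minor 7th
F# — minor 13th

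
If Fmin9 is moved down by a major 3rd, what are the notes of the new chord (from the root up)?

Db  Fb  Ab  Cb  Eb

Transposed root: F → Db (major 3rd down). So we spell Db minor ninth:
Db — root
Fb — minor 3rd
Ab — perfect 5th
Cb — minor 7th
Eb — major 9th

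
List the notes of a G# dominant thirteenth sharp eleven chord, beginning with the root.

G♯, B♯, D♯, F♯, A♯, C𝄪, E♯

Root G♯, quality dominant thirteenth sharp eleven:
- root: G♯
- major 3rd: B♯
- perfect 5th: D♯
- minor 7th: F♯
- major 9th: A♯
- augmented 11th: C𝄪
- major 13th: E♯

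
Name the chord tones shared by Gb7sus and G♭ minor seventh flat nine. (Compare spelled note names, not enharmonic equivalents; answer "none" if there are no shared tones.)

Gb7sus = Gb, Cb, Db, Fb.
G♭ minor seventh flat nine = Gb, Bbb, Db, Fb, Abb.
Shared: Gb, Db, Fb.

Gb – Db – Fb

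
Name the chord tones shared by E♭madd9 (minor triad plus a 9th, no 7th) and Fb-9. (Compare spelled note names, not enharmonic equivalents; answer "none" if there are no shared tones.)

E♭madd9: E♭ G♭ B♭ F
Fb-9: F♭ A𝄫 C♭ E𝄫 G♭
Common to both → G♭.

G♭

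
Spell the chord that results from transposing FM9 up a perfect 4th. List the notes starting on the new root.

B♭ – D – F – A – C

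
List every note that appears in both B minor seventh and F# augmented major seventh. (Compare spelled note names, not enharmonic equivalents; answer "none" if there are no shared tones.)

B minor seventh = B, D, F-sharp, A.
F# augmented major seventh = F-sharp, A-sharp, C-double-sharp, E-sharp.
Shared: F-sharp.

F-sharp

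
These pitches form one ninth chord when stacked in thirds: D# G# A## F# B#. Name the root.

G#

Stacking in thirds gives G# – B# – D# – F# – A##, so G# is the root — G# dominant seventh sharp nine.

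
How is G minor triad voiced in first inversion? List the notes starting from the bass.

G minor triad = G–B-flat–D; first inversion → third (B-flat) lowest.

B-flat D G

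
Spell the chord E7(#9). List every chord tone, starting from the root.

E7(#9) is a dominant seventh sharp nine built on E.
- root: E
- major 3rd: G#
- perfect 5th: B
- minor 7th: D
- augmented 9th: F##

E, G#, B, D, F##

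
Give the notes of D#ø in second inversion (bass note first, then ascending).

In root position, D#ø is D#–F#–A–C#.
Second inversion puts the fifth (A) in the bass.

A  C#  D#  F#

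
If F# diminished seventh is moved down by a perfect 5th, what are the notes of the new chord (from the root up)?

F-sharp down a perfect 5th → B. New chord: B diminished seventh.
Root: B
Minor 3rd (3rd): D
Diminished 5th (5th): F
Diminished 7th (7th): A-flat

B, D, F, A-flat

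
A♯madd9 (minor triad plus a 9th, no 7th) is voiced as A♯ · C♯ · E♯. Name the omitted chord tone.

B♯

The full A♯madd9 chord is A♯, C♯, E♯, B♯.
Comparing with the voicing, the major 9th (9th) — B♯ — is absent.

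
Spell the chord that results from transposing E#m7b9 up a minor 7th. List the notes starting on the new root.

D# – F# – A# – C# – E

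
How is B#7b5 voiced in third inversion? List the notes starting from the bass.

A# – B# – D## – F#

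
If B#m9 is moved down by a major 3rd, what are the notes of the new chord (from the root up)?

B# down a major 3rd → G#. New chord: G# minor ninth.
root → G#
3rd (minor 3rd) → B
5th (perfect 5th) → D#
7th (minor 7th) → F#
9th (major 9th) → A#

G# B D# F# A#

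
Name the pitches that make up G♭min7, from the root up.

Gb, Bbb, Db, Fb

Root Gb, quality minor seventh:
- root: Gb
- minor 3rd: Bbb
- perfect 5th: Db
- minor 7th: Fb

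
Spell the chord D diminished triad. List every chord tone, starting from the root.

D F Ab

D diminished triad is a diminished triad built on D.
- root: D
- minor 3rd: F
- diminished 5th: Ab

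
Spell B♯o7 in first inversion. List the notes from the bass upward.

D# – F# – A – B#

In root position, B♯o7 is B#–D#–F#–A.
First inversion puts the third (D#) in the bass.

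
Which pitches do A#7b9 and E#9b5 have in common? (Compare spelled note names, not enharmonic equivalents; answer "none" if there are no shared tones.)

A#7b9 = A♯, C𝄪, E♯, G♯, B.
E#9b5 = E♯, G𝄪, B, D♯, F𝄪.
Shared: E♯, B.

E♯ B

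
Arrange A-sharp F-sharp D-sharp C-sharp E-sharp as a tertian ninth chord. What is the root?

D-sharp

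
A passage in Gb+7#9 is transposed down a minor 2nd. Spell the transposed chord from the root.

A minor 2nd down from Gb is F, so the new chord is F dominant seventh sharp nine sharp five.
- root: F
- major 3rd: A
- augmented 5th: C#
- minor 7th: Eb
- augmented 9th: G#

F, A, C#, Eb, G#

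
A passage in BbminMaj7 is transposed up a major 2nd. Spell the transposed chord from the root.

A major 2nd up from B♭ is C, so the new chord is C minor-major seventh.
- root: C
- minor 3rd: E♭
- perfect 5th: G
- major 7th: B

C, E♭, G, B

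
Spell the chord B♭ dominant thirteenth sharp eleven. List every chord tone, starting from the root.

Bb – D – F – Ab – C – E – G

Root Bb, quality dominant thirteenth sharp eleven:
root → Bb
3rd (major 3rd) → D
5th (perfect 5th) → F
7th (minor 7th) → Ab
9th (major 9th) → C
11th (augmented 11th) → E
13th (major 13th) → G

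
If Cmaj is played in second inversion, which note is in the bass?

G

Cmaj = C–E–G. Second inversion → fifth in the bass = G.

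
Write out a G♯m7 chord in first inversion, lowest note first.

In root position, G♯m7 is G#–B–D#–F#.
First inversion puts the third (B) in the bass.

B, D#, F#, G#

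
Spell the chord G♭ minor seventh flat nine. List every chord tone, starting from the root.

Gb  Bbb  Db  Fb  Abb

G♭ minor seventh flat nine is a minor seventh flat nine built on Gb.
root → Gb
3rd (minor 3rd) → Bbb
5th (perfect 5th) → Db
7th (minor 7th) → Fb
9th (minor 9th) → Abb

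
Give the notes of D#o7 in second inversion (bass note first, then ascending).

In root position, D#o7 is D#–F#–A–C.
Second inversion puts the fifth (A) in the bass.

A  C  D#  F#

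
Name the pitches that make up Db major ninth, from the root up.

Root D♭, quality major ninth:
- root: D♭
- major 3rd: F
- perfect 5th: A♭
- major 7th: C
- major 9th: E♭

D♭ – F – A♭ – C – E♭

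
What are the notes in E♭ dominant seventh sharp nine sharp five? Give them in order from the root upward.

Eb – G – B – Db – F#

E♭ dominant seventh sharp nine sharp five is a dominant seventh sharp nine sharp five built on Eb.
- root: Eb
- major 3rd: G
- augmented 5th: B
- minor 7th: Db
- augmented 9th: F#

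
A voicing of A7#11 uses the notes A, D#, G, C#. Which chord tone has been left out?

A7#11 = A, C#, E, G, D#. The voicing lacks the 5th (perfect 5th), E.

E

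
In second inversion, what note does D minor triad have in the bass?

A

D minor triad in root position is D–F–A.
Second inversion places the fifth in the bass, which is A.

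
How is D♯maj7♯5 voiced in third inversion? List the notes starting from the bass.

C## – D# – F## – A##

D♯maj7♯5 = D#–F##–A##–C##; third inversion → seventh (C##) lowest.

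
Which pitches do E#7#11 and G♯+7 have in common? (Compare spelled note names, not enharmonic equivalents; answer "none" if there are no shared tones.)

E#7#11: E# G## B# D# A##
G♯+7: G# B# D## F#
Common to both → B#.

B#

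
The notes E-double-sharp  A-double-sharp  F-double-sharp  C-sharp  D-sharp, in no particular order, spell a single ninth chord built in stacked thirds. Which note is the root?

Arranged so that each adjacent pair is a third by letter name: D-sharp – F-double-sharp – A-double-sharp – C-sharp – E-double-sharp.
The bottom of that stack, D-sharp, is the root (this is D-sharp dominant seventh sharp nine sharp five).

D-sharp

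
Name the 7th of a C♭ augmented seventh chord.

Root of C♭ augmented seventh = C-flat. The 7th is a minor 7th: C-flat up a minor 7th → B-double-flat.

B-double-flat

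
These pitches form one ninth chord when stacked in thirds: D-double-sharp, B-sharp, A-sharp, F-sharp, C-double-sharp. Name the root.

Stacking in thirds gives B-sharp – D-double-sharp – F-sharp – A-sharp – C-double-sharp, so B-sharp is the root — B-sharp dominant ninth flat five.

B-sharp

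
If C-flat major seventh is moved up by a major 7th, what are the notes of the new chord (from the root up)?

Transposed root: C♭ → B♭ (major 7th up). So we spell B♭ major seventh:
- root: B♭
- major 3rd: D
- perfect 5th: F
- major 7th: A

B♭, D, F, A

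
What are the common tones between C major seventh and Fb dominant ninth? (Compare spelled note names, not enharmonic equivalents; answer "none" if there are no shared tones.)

C major seventh: C E G B
Fb dominant ninth: Fb Ab Cb Ebb Gb
Common to both → none.

none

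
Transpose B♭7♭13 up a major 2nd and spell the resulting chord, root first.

Transposed root: Bb → C (major 2nd up). So we spell C dominant seventh flat thirteen:
- root: C
- major 3rd: E
- perfect 5th: G
- minor 7th: Bb
- minor 13th: Ab

C – E – G – Bb – Ab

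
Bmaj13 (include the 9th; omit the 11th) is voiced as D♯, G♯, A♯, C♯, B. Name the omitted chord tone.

F♯

The full Bmaj13 chord is B, D♯, F♯, A♯, C♯, G♯.
Comparing with the voicing, the perfect 5th (5th) — F♯ — is absent.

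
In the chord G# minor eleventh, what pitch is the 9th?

A-sharp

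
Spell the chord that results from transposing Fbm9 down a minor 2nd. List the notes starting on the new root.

E♭, G♭, B♭, D♭, F

Transposed root: F♭ → E♭ (minor 2nd down). So we spell E♭ minor ninth:
- root: E♭
- minor 3rd: G♭
- perfect 5th: B♭
- minor 7th: D♭
- major 9th: F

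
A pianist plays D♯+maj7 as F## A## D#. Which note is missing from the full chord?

C##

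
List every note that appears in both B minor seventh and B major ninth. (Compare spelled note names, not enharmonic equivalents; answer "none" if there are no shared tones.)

B minor seventh = B, D, F-sharp, A.
B major ninth = B, D-sharp, F-sharp, A-sharp, C-sharp.
Shared: B, F-sharp.

B  F-sharp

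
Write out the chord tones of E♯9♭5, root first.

E♯9♭5: dominant ninth flat five on E#.
Root: E#
Major 3rd (3rd): G##
Diminished 5th (5th): B
Minor 7th (7th): D#
Major 9th (9th): F##

E#, G##, B, D#, F##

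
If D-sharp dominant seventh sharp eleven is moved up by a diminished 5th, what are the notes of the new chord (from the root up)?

A – C# – E – G – D#

Transposed root: D# → A (diminished 5th up). So we spell A dominant seventh sharp eleven:
A — root
C# — major 3rd
E — perfect 5th
G — minor 7th
D# — augmented 11th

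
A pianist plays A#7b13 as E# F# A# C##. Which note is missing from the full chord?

G#

The full A#7b13 chord is A#, C##, E#, G#, F#.
Comparing with the voicing, the minor 7th (7th) — G# — is absent.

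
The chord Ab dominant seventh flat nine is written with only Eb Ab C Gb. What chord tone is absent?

The full Ab dominant seventh flat nine chord is Ab, C, Eb, Gb, Bbb.
Comparing with the voicing, the minor 9th (9th) — Bbb — is absent.

Bbb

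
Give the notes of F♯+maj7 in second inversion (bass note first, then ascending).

F♯+maj7 = F#–A#–C##–E#; second inversion → fifth (C##) lowest.

C##, E#, F#, A#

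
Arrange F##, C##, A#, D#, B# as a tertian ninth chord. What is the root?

B#

Arranged so that each adjacent pair is a third by letter name: B# – D# – F## – A# – C##.
The bottom of that stack, B#, is the root (this is B# minor ninth).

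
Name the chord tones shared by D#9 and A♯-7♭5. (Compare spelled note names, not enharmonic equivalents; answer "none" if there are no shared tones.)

D#9 = D#, F##, A#, C#, E#.
A♯-7♭5 = A#, C#, E, G#.
Shared: A#, C#.

A#, C#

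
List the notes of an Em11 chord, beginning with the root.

Em11 is a minor eleventh built on E.
root → E
3rd (minor 3rd) → G
5th (perfect 5th) → B
7th (minor 7th) → D
9th (major 9th) → F#
11th (perfect 11th) → A

E – G – B – D – F# – A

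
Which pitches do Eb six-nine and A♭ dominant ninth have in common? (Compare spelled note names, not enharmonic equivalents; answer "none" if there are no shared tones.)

E-flat, B-flat, C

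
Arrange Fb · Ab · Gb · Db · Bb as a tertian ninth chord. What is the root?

Gb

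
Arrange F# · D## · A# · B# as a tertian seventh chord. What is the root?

Arranged so that each adjacent pair is a third by letter name: B# – D## – F# – A#.
The bottom of that stack, B#, is the root (this is B# dominant seventh flat five).

B#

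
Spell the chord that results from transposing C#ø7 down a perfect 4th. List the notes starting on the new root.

G♯, B, D, F♯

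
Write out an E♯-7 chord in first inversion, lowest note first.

G#  B#  D#  E#

E♯-7 = E#–G#–B#–D#; first inversion → third (G#) lowest.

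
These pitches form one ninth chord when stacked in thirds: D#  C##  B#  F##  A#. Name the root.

B#

Stacking in thirds gives B# – D# – F## – A# – C##, so B# is the root — B# minor ninth.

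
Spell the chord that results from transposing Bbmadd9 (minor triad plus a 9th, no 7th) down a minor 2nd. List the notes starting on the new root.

Transposed root: Bb → A (minor 2nd down). So we spell A minor added-ninth:
- root: A
- minor 3rd: C
- perfect 5th: E
- major 9th: B

A C E B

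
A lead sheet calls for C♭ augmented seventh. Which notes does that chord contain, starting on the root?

C-flat, E-flat, G, B-double-flat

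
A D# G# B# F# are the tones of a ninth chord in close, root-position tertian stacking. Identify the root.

Stacking in thirds gives G# – B# – D# – F# – A, so G# is the root — G# dominant seventh flat nine.

G#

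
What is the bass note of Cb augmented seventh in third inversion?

B-double-flat

Cb augmented seventh in root position is C-flat–E-flat–G–B-double-flat.
Third inversion places the seventh in the bass, which is B-double-flat.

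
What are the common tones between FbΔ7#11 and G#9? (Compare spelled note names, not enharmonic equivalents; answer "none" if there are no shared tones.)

none

FbΔ7#11 = Fb, Ab, Cb, Eb, Bb.
G#9 = G#, B#, D#, F#, A#.
Shared: none.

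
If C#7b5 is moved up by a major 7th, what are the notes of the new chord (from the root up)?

B# – D## – F# – A#

Transposed root: C# → B# (major 7th up). So we spell B# dominant seventh flat five:
B# — root
D## — major 3rd
F# — diminished 5th
A# — minor 7th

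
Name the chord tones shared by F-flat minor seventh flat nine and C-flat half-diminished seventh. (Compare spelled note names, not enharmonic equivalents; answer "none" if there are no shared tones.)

F-flat minor seventh flat nine = F♭, A𝄫, C♭, E𝄫, G𝄫.
C-flat half-diminished seventh = C♭, E𝄫, G𝄫, B𝄫.
Shared: C♭, E𝄫, G𝄫.

C♭, E𝄫, G𝄫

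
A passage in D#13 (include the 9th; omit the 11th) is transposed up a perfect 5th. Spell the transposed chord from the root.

A perfect 5th up from D# is A#, so the new chord is A# dominant thirteenth.
Root: A#
Major 3rd (3rd): C##
Perfect 5th (5th): E#
Minor 7th (7th): G#
Major 9th (9th): B#
Major 13th (13th): F##

A#, C##, E#, G#, B#, F##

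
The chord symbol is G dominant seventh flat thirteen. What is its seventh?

G dominant seventh flat thirteen is built on G; its 7th is a minor 7th above the root.
A seventh above G uses the letter F, and the minor 7th above G is F.

F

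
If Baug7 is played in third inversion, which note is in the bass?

A

Baug7 in root position is B–D#–F##–A.
Third inversion places the seventh in the bass, which is A.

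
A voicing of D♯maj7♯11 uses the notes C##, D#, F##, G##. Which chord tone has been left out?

A#

The full D♯maj7♯11 chord is D#, F##, A#, C##, G##.
Comparing with the voicing, the perfect 5th (5th) — A# — is absent.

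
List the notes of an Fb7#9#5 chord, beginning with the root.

Fb Ab C Ebb G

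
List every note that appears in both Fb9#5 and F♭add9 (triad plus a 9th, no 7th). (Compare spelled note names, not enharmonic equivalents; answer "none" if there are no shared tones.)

Fb9#5: F♭ A♭ C E𝄫 G♭
F♭add9: F♭ A♭ C♭ G♭
Common to both → F♭, A♭, G♭.

F♭ – A♭ – G♭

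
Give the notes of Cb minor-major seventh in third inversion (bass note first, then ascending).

B-flat  C-flat  E-double-flat  G-flat

Cb minor-major seventh = C-flat–E-double-flat–G-flat–B-flat; third inversion → seventh (B-flat) lowest.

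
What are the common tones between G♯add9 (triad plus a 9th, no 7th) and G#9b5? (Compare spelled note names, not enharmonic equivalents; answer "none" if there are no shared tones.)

G♯add9 = G#, B#, D#, A#.
G#9b5 = G#, B#, D, F#, A#.
Shared: G#, B#, A#.

G# – B# – A#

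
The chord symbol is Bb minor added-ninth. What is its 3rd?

Bb minor added-ninth is built on Bb; its 3rd is a minor 3rd above the root.
A third above B uses the letter D, and the minor 3rd above Bb is Db.

Db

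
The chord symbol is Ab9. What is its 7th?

G♭

Root of Ab9 = A♭. The 7th is a minor 7th: A♭ up a minor 7th → G♭.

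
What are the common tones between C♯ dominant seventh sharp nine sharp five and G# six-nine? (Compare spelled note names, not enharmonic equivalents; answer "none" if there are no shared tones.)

E-sharp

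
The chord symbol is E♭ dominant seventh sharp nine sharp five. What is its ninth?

E♭ dominant seventh sharp nine sharp five is built on Eb; its 9th is an augmented 9th above the root.
A second above E uses the letter F, and the augmented 9th above Eb is F#.

F#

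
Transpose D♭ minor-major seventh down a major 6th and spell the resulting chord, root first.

F-flat, A-double-flat, C-flat, E-flat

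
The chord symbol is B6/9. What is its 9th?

C#

B6/9 is built on B; its 9th is a major 9th above the root.
A second above B uses the letter C, and the major 9th above B is C#.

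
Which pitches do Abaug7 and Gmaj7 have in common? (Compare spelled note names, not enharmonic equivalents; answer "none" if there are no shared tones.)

Abaug7 = Ab, C, E, Gb.
Gmaj7 = G, B, D, F#.
Shared: none.

none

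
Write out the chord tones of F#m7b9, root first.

F# – A – C# – E – G

F#m7b9: minor seventh flat nine on F#.
root → F#
3rd (minor 3rd) → A
5th (perfect 5th) → C#
7th (minor 7th) → E
9th (minor 9th) → G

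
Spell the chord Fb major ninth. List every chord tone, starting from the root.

Fb, Ab, Cb, Eb, Gb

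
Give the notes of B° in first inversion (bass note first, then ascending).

D, F, B

B° = B–D–F; first inversion → third (D) lowest.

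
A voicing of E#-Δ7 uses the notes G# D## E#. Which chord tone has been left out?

The full E#-Δ7 chord is E#, G#, B#, D##.
Comparing with the voicing, the perfect 5th (5th) — B# — is absent.

B#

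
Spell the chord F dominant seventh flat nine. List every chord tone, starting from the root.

Root F, quality dominant seventh flat nine:
- root: F
- major 3rd: A
- perfect 5th: C
- minor 7th: E♭
- minor 9th: G♭

F  A  C  E♭  G♭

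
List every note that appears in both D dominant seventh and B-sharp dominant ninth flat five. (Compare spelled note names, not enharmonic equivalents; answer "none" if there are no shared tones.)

F-sharp

D dominant seventh: D F-sharp A C
B-sharp dominant ninth flat five: B-sharp D-double-sharp F-sharp A-sharp C-double-sharp
Common to both → F-sharp.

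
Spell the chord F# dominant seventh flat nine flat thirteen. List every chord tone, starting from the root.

F-sharp, A-sharp, C-sharp, E, G, D

F# dominant seventh flat nine flat thirteen: dominant seventh flat nine flat thirteen on F-sharp.
- root: F-sharp
- major 3rd: A-sharp
- perfect 5th: C-sharp
- minor 7th: E
- minor 9th: G
- minor 13th: D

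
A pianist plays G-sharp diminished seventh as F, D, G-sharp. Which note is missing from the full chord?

B

G-sharp diminished seventh = G-sharp, B, D, F. The voicing lacks the 3rd (minor 3rd), B.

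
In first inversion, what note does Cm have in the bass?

Cm in root position is C–E♭–G.
First inversion places the third in the bass, which is E♭.

E♭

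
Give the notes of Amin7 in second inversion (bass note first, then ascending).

E, G, A, C

Amin7 = A–C–E–G; second inversion → fifth (E) lowest.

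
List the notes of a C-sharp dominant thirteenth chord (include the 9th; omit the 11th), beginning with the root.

C-sharp dominant thirteenth: dominant thirteenth on C♯.
C♯ — root
E♯ — major 3rd
G♯ — perfect 5th
B — minor 7th
D♯ — major 9th
A♯ — major 13th

C♯, E♯, G♯, B, D♯, A♯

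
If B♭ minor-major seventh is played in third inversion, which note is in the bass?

B♭ minor-major seventh in root position is B-flat–D-flat–F–A.
Third inversion places the seventh in the bass, which is A.

A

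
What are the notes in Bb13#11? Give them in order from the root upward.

Root Bb, quality dominant thirteenth sharp eleven:
Bb — root
D — major 3rd
F — perfect 5th
Ab — minor 7th
C — major 9th
E — augmented 11th
G — major 13th

Bb D F Ab C E G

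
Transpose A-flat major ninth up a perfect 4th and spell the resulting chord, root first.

Ab up a perfect 4th → Db. New chord: Db major ninth.
Db — root
F — major 3rd
Ab — perfect 5th
C — major 7th
Eb — major 9th

Db  F  Ab  C  Eb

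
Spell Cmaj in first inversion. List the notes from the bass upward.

E, G, C

In root position, Cmaj is C–E–G.
First inversion puts the third (E) in the bass.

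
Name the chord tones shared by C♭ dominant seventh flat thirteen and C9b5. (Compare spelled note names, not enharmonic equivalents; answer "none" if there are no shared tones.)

C♭ dominant seventh flat thirteen: Cb Eb Gb Bbb Abb
C9b5: C E Gb Bb D
Common to both → Gb.

Gb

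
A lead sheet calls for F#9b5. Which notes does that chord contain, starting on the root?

F# – A# – C – E – G#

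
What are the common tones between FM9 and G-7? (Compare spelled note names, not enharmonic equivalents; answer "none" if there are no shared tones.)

FM9: F A C E G
G-7: G Bb D F
Common to both → F, G.

F  G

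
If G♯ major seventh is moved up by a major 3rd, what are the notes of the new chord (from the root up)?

B#, D##, F##, A##

G# up a major 3rd → B#. New chord: B# major seventh.
B# — root
D## — major 3rd
F## — perfect 5th
A## — major 7th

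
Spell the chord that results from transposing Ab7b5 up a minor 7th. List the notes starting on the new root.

Gb, Bb, Dbb, Fb

A minor 7th up from Ab is Gb, so the new chord is Gb dominant seventh flat five.
- root: Gb
- major 3rd: Bb
- diminished 5th: Dbb
- minor 7th: Fb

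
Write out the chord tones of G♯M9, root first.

Root G#, quality major ninth:
G# — root
B# — major 3rd
D# — perfect 5th
F## — major 7th
A# — major 9th

G# B# D# F## A#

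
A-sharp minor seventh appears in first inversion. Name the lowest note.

C-sharp

A-sharp minor seventh in root position is A-sharp–C-sharp–E-sharp–G-sharp.
First inversion places the third in the bass, which is C-sharp.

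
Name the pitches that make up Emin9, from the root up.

Emin9 is a minor ninth built on E.
root → E
3rd (minor 3rd) → G
5th (perfect 5th) → B
7th (minor 7th) → D
9th (major 9th) → F♯

E, G, B, D, F♯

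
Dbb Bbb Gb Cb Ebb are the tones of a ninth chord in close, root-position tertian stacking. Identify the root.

Cb

Arranged so that each adjacent pair is a third by letter name: Cb – Ebb – Gb – Bbb – Dbb.
The bottom of that stack, Cb, is the root (this is Cb minor seventh flat nine).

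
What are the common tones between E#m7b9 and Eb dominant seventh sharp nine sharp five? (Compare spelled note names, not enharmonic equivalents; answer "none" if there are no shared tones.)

F♯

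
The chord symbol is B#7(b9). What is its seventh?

A#

B#7(b9) is built on B#; its 7th is a minor 7th above the root.
A seventh above B uses the letter A, and the minor 7th above B# is A#.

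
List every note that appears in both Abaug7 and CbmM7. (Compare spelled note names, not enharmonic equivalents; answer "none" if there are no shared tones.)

Gb

Abaug7 = Ab, C, E, Gb.
CbmM7 = Cb, Ebb, Gb, Bb.
Shared: Gb.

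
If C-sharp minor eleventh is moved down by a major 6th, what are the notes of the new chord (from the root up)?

E, G, B, D, F#, A

Transposed root: C# → E (major 6th down). So we spell E minor eleventh:
E — root
G — minor 3rd
B — perfect 5th
D — minor 7th
F# — major 9th
A — perfect 11th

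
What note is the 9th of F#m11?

F#m11 is built on F#; its 9th is a major 9th above the root.
A second above F uses the letter G, and the major 9th above F# is G#.

G#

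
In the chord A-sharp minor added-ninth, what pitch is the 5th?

E-sharp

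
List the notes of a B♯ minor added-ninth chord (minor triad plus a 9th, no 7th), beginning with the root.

Root B♯, quality minor added-ninth:
Root: B♯
Minor 3rd (3rd): D♯
Perfect 5th (5th): F𝄪
Major 9th (9th): C𝄪

B♯ D♯ F𝄪 C𝄪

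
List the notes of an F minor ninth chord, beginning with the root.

Root F, quality minor ninth:
- root: F
- minor 3rd: A♭
- perfect 5th: C
- minor 7th: E♭
- major 9th: G

F, A♭, C, E♭, G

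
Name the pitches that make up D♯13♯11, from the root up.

D♯ F𝄪 A♯ C♯ E♯ G𝄪 B♯

D♯13♯11: dominant thirteenth sharp eleven on D♯.
- root: D♯
- major 3rd: F𝄪
- perfect 5th: A♯
- minor 7th: C♯
- major 9th: E♯
- augmented 11th: G𝄪
- major 13th: B♯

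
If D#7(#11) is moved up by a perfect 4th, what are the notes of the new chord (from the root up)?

G#, B#, D#, F#, C##

D# up a perfect 4th → G#. New chord: G# dominant seventh sharp eleven.
root → G#
3rd (major 3rd) → B#
5th (perfect 5th) → D#
7th (minor 7th) → F#
11th (augmented 11th) → C##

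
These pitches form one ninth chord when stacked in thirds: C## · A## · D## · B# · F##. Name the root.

B#

Stacking in thirds gives B# – D## – F## – A## – C##, so B# is the root — B# major ninth.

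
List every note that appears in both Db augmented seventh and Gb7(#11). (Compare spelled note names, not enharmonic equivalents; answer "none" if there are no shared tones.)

Db augmented seventh: Db F A Cb
Gb7(#11): Gb Bb Db Fb C
Common to both → Db.

Db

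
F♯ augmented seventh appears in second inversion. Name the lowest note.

C-double-sharp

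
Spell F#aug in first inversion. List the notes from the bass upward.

In root position, F#aug is F#–A#–C##.
First inversion puts the third (A#) in the bass.

A#, C##, F#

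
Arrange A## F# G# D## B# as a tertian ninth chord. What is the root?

Stacking in thirds gives G# – B# – D## – F# – A##, so G# is the root — G# dominant seventh sharp nine sharp five.

G#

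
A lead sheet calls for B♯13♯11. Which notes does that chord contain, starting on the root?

B# D## F## A# C## E## G##

B♯13♯11 is a dominant thirteenth sharp eleven built on B#.
Root: B#
Major 3rd (3rd): D##
Perfect 5th (5th): F##
Minor 7th (7th): A#
Major 9th (9th): C##
Augmented 11th (11th): E##
Major 13th (13th): G##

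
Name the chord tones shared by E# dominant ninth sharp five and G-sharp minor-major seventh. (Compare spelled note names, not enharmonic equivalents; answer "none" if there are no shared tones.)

E# dominant ninth sharp five: E-sharp G-double-sharp B-double-sharp D-sharp F-double-sharp
G-sharp minor-major seventh: G-sharp B D-sharp F-double-sharp
Common to both → D-sharp, F-double-sharp.

D-sharp, F-double-sharp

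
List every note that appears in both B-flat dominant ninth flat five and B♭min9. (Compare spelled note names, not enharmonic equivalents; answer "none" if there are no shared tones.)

Bb, Ab, C

B-flat dominant ninth flat five = Bb, D, Fb, Ab, C.
B♭min9 = Bb, Db, F, Ab, C.
Shared: Bb, Ab, C.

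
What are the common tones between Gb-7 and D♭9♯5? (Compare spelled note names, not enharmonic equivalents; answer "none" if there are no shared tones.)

Db

Gb-7: Gb Bbb Db Fb
D♭9♯5: Db F A Cb Eb
Common to both → Db.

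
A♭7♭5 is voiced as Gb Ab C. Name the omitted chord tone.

A♭7♭5 = Ab, C, Ebb, Gb. The voicing lacks the 5th (diminished 5th), Ebb.

Ebb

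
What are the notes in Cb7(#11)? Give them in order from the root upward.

Cb, Eb, Gb, Bbb, F

Cb7(#11): dominant seventh sharp eleven on Cb.
Cb — root
Eb — major 3rd
Gb — perfect 5th
Bbb — minor 7th
F — augmented 11th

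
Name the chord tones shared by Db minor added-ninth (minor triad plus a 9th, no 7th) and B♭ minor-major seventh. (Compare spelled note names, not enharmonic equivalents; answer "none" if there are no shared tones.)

D-flat

Db minor added-ninth = D-flat, F-flat, A-flat, E-flat.
B♭ minor-major seventh = B-flat, D-flat, F, A.
Shared: D-flat.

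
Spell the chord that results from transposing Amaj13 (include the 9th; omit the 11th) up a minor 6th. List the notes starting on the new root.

Transposed root: A → F (minor 6th up). So we spell F major thirteenth:
F — root
A — major 3rd
C — perfect 5th
E — major 7th
G — major 9th
D — major 13th

F  A  C  E  G  D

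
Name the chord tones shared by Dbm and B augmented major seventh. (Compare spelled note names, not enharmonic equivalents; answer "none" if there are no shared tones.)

Dbm = Db, Fb, Ab.
B augmented major seventh = B, D#, F##, A#.
Shared: none.

none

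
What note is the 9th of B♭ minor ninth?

B♭ minor ninth is built on Bb; its 9th is a major 9th above the root.
A second above B uses the letter C, and the major 9th above Bb is C.

C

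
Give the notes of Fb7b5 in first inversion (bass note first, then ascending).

In root position, Fb7b5 is Fb–Ab–Cbb–Ebb.
First inversion puts the third (Ab) in the bass.

Ab – Cbb – Ebb – Fb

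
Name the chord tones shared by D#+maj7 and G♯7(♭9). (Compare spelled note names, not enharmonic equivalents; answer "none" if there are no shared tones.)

D#+maj7 = D#, F##, A##, C##.
G♯7(♭9) = G#, B#, D#, F#, A.
Shared: D#.

D#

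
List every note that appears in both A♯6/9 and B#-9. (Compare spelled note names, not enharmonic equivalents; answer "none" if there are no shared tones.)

A♯, C𝄪, F𝄪, B♯

A♯6/9: A♯ C𝄪 E♯ F𝄪 B♯
B#-9: B♯ D♯ F𝄪 A♯ C𝄪
Common to both → A♯, C𝄪, F𝄪, B♯.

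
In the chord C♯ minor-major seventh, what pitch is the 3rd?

E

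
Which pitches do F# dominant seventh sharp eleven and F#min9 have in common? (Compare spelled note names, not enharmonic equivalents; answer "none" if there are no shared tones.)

F# dominant seventh sharp eleven = F♯, A♯, C♯, E, B♯.
F#min9 = F♯, A, C♯, E, G♯.
Shared: F♯, C♯, E.

F♯ C♯ E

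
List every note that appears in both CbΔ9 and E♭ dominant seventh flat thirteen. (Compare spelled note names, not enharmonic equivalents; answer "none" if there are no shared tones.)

CbΔ9: C♭ E♭ G♭ B♭ D♭
E♭ dominant seventh flat thirteen: E♭ G B♭ D♭ C♭
Common to both → C♭, E♭, B♭, D♭.

C♭, E♭, B♭, D♭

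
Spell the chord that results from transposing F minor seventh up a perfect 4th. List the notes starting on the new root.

B♭, D♭, F, A♭

F up a perfect 4th → B♭. New chord: B♭ minor seventh.
B♭ — root
D♭ — minor 3rd
F — perfect 5th
A♭ — minor 7th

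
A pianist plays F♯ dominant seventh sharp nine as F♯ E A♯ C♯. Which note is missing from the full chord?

G𝄪

The full F♯ dominant seventh sharp nine chord is F♯, A♯, C♯, E, G𝄪.
Comparing with the voicing, the augmented 9th (9th) — G𝄪 — is absent.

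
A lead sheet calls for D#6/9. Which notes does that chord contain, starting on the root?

D#6/9: six-nine on D♯.
root → D♯
3rd (major 3rd) → F𝄪
5th (perfect 5th) → A♯
6th (major 6th) → B♯
9th (major 9th) → E♯

D♯, F𝄪, A♯, B♯, E♯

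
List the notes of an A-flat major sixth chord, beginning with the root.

A-flat – C – E-flat – F

A-flat major sixth: major sixth on A-flat.
root → A-flat
3rd (major 3rd) → C
5th (perfect 5th) → E-flat
6th (major 6th) → F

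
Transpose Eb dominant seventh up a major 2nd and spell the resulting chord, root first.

F – A – C – E♭

Transposed root: E♭ → F (major 2nd up). So we spell F dominant seventh:
F — root
A — major 3rd
C — perfect 5th
E♭ — minor 7th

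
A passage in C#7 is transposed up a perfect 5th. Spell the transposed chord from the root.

Transposed root: C# → G# (perfect 5th up). So we spell G# dominant seventh:
- root: G#
- major 3rd: B#
- perfect 5th: D#
- minor 7th: F#

G# B# D# F#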